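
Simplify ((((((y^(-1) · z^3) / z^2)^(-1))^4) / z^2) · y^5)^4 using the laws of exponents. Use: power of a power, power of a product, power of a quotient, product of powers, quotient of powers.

((((((y^(-1) · z^3) / z^2)^(-1))^4) / z^2) · y^5)^4
= ((((((y^(-1) · z^3) / z^2)^(-1))^4) / z^2)^4) · ((y^5)^4)    [power of a product]
= ((((((y^(-1) · z^3) / z^2)^(-1))^4)^4) / ((z^2)^4)) · ((y^5)^4)    [power of a quotient]
= (((((y^(-1) · z^3) / z^2)^(-1))^16) / ((z^2)^4)) · ((y^5)^4)    [power of a power]
= ((((y^(-1) · z^3) / z^2)^(-16)) / ((z^2)^4)) · ((y^5)^4)    [power of a power]
= ((((y^(-1) · z^3)^(-16)) / ((z^2)^(-16))) / ((z^2)^4)) · ((y^5)^4)    [power of a quotient]
= (((((y^(-1))^(-16)) · ((z^3)^(-16))) / ((z^2)^(-16))) / ((z^2)^4)) · ((y^5)^4)    [power of a product]
= (((y^16 · ((z^3)^(-16))) / ((z^2)^(-16))) / ((z^2)^4)) · ((y^5)^4)    [power of a power]
= (((y^16 · z^(-48)) / ((z^2)^(-16))) / ((z^2)^4)) · ((y^5)^4)    [power of a power]
= (((y^16 · z^(-48)) / z^(-32)) / ((z^2)^4)) · ((y^5)^4)    [power of a power]
= (((y^16 · z^(-48)) / z^(-32)) / z^8) · ((y^5)^4)    [power of a power]
= (((y^16 · z^(-48)) / z^(-32)) / z^8) · y^20    [power of a power]
= y^36·z^(-24)    [quotient of powers; product of powers]

y^36·z^(-24)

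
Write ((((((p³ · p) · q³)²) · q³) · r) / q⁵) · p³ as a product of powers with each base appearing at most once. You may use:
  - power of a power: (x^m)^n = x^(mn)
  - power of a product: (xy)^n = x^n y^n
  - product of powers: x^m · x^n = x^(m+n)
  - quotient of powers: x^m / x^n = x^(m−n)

((((((p³ · p) · q³)²) · q³) · r) / q⁵) · p³
= ((((((p³ · p)²) · ((q³)²)) · q³) · r) / q⁵) · p³    [power of a product]
= (((((((p³)²) · (p²)) · ((q³)²)) · q³) · r) / q⁵) · p³    [power of a product]
= (((((p⁶ · (p²)) · ((q³)²)) · q³) · r) / q⁵) · p³    [power of a power]
= ((((p⁸ · ((q³)²)) · q³) · r) / q⁵) · p³    [product of powers]
= ((((p⁸ · q⁶) · q³) · r) / q⁵) · p³    [power of a power]
= p¹¹q⁴r    [quotient of powers; product of powers]

p¹¹q⁴r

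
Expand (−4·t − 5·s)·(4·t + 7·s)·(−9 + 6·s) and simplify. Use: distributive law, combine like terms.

(−4·t − 5·s)·(4·t + 7·s)·(−9 + 6·s)
= (−16·t^2 − 28·s·t − 20·s·t − 35·s^2)·(−9 + 6·s)    [distributive law]
= (−16·t^2 − 48·s·t − 35·s^2)·(−9 + 6·s)    [combine like terms]
= 144·t^2 − 96·s·t^2 + 432·s·t − 288·s^2·t + 315·s^2 − 210·s^3    [distributive law]

144·t^2 − 96·s·t^2 + 432·s·t − 288·s^2·t + 315·s^2 − 210·s^3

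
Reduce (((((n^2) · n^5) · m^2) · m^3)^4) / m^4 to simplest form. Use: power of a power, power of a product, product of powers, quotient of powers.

(((((n^2) · n^5) · m^2) · m^3)^4) / m^4
= (((((n^2) · n^5) · m^2)^4) · ((m^3)^4)) / m^4    [power of a product]
= (((((n^2) · n^5)^4) · ((m^2)^4)) · ((m^3)^4)) / m^4    [power of a product]
= (((((n^2)^4) · ((n^5)^4)) · ((m^2)^4)) · ((m^3)^4)) / m^4    [power of a product]
= ((((n^8) · ((n^5)^4)) · ((m^2)^4)) · ((m^3)^4)) / m^4    [power of a power]
= (((n^8 · n^20) · ((m^2)^4)) · ((m^3)^4)) / m^4    [power of a power]
= ((n^28 · ((m^2)^4)) · ((m^3)^4)) / m^4    [product of powers]
= ((n^28 · m^8) · ((m^3)^4)) / m^4    [power of a power]
= ((n^28 · m^8) · m^12) / m^4    [power of a power]
= m^16n^28    [quotient of powers; product of powers]

m^16n^28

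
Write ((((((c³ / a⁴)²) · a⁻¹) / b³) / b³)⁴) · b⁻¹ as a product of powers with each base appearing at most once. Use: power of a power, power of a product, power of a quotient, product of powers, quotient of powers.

((((((c³ / a⁴)²) · a⁻¹) / b³) / b³)⁴) · b⁻¹
= ((((((c³ / a⁴)²) · a⁻¹) / b³)⁴) / ((b³)⁴)) · b⁻¹    [power of a quotient]
= ((((((c³ / a⁴)²) · a⁻¹)⁴) / ((b³)⁴)) / ((b³)⁴)) · b⁻¹    [power of a quotient]
= ((((((c³ / a⁴)²)⁴) · ((a⁻¹)⁴)) / ((b³)⁴)) / ((b³)⁴)) · b⁻¹    [power of a product]
= (((((c³ / a⁴)⁸) · ((a⁻¹)⁴)) / ((b³)⁴)) / ((b³)⁴)) · b⁻¹    [power of a power]
= ((((((c³)⁸) / ((a⁴)⁸)) · ((a⁻¹)⁴)) / ((b³)⁴)) / ((b³)⁴)) · b⁻¹    [power of a quotient]
= ((((c²⁴ / ((a⁴)⁸)) · ((a⁻¹)⁴)) / ((b³)⁴)) / ((b³)⁴)) · b⁻¹    [power of a power]
= ((((c²⁴ / a³²) · ((a⁻¹)⁴)) / ((b³)⁴)) / ((b³)⁴)) · b⁻¹    [power of a power]
= ((((c²⁴ / a³²) · a⁻⁴) / ((b³)⁴)) / ((b³)⁴)) · b⁻¹    [power of a power]
= ((((c²⁴ / a³²) · a⁻⁴) / b¹²) / ((b³)⁴)) · b⁻¹    [power of a power]
= ((((c²⁴ / a³²) · a⁻⁴) / b¹²) / b¹²) · b⁻¹    [power of a power]
= a⁻³⁶b⁻²⁵c²⁴    [quotient of powers; product of powers]

a⁻³⁶b⁻²⁵c²⁴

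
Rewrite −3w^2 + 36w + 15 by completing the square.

−3w^2 + 36w + 15
= −3(w^2 − 12w) + 15    [factor out -3 from the w-terms]
= −3(w^2 − 12w + 36 − 36) + 15    [add and subtract 36 inside the bracket]
= −3(w − 6)^2 + 108 + 15    [perfect-square identity]
= −3(w − 6)^2 + 123    [combine constants]

−3(w − 6)^2 + 123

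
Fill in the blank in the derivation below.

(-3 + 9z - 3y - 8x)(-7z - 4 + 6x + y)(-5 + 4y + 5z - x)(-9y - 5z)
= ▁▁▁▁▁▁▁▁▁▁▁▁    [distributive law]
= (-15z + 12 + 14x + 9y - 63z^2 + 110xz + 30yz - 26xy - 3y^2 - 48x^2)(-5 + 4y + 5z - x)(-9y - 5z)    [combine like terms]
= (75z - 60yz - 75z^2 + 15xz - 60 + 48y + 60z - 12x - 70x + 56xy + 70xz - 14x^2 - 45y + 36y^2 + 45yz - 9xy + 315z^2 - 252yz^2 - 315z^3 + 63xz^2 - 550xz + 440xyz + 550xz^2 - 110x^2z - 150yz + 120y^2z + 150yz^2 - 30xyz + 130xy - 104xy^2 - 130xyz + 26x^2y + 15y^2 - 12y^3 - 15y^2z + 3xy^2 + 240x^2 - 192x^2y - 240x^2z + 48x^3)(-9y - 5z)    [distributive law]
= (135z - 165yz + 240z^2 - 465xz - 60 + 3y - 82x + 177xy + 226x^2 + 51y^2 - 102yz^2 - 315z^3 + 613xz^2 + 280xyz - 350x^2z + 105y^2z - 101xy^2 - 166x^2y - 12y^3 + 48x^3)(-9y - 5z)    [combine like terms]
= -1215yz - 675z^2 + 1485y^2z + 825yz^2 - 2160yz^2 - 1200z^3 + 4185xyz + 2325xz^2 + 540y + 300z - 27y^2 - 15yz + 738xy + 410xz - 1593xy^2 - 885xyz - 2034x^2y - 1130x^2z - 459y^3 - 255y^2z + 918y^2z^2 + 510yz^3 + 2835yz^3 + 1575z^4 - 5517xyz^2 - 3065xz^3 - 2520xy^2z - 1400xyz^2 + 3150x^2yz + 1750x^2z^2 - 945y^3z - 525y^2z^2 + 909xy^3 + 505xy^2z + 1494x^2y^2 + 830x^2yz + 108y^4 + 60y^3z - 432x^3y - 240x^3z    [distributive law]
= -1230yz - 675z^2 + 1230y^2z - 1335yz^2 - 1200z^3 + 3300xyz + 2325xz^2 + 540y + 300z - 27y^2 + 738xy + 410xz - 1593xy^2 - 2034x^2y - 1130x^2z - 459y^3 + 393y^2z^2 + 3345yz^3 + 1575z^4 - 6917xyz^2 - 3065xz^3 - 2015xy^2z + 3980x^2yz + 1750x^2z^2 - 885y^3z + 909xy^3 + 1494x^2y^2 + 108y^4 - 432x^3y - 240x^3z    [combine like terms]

By distributive law:

(21z + 12 - 18x - 3y - 63z^2 - 36z + 54xz + 9yz + 21yz + 12y - 18xy - 3y^2 + 56xz + 32x - 48x^2 - 8xy)(-5 + 4y + 5z - x)(-9y - 5z)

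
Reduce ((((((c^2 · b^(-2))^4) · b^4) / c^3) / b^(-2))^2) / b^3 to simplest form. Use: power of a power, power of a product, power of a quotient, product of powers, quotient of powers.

b^(-7)c^10

((((((c^2 · b^(-2))^4) · b^4) / c^3) / b^(-2))^2) / b^3
= ((((((c^2 · b^(-2))^4) · b^4) / c^3)^2) / ((b^(-2))^2)) / b^3    [power of a quotient]
= ((((((c^2 · b^(-2))^4) · b^4)^2) / ((c^3)^2)) / ((b^(-2))^2)) / b^3    [power of a quotient]
= ((((((c^2 · b^(-2))^4)^2) · ((b^4)^2)) / ((c^3)^2)) / ((b^(-2))^2)) / b^3    [power of a product]
= (((((c^2 · b^(-2))^8) · ((b^4)^2)) / ((c^3)^2)) / ((b^(-2))^2)) / b^3    [power of a power]
= ((((((c^2)^8) · ((b^(-2))^8)) · ((b^4)^2)) / ((c^3)^2)) / ((b^(-2))^2)) / b^3    [power of a product]
= ((((c^16 · ((b^(-2))^8)) · ((b^4)^2)) / ((c^3)^2)) / ((b^(-2))^2)) / b^3    [power of a power]
= ((((c^16 · b^(-16)) · ((b^4)^2)) / ((c^3)^2)) / ((b^(-2))^2)) / b^3    [power of a power]
= ((((c^16 · b^(-16)) · b^8) / ((c^3)^2)) / ((b^(-2))^2)) / b^3    [power of a power]
= ((((c^16 · b^(-16)) · b^8) / c^6) / ((b^(-2))^2)) / b^3    [power of a power]
= ((((c^16 · b^(-16)) · b^8) / c^6) / b^(-4)) / b^3    [power of a power]
= b^(-7)c^10    [quotient of powers; product of powers]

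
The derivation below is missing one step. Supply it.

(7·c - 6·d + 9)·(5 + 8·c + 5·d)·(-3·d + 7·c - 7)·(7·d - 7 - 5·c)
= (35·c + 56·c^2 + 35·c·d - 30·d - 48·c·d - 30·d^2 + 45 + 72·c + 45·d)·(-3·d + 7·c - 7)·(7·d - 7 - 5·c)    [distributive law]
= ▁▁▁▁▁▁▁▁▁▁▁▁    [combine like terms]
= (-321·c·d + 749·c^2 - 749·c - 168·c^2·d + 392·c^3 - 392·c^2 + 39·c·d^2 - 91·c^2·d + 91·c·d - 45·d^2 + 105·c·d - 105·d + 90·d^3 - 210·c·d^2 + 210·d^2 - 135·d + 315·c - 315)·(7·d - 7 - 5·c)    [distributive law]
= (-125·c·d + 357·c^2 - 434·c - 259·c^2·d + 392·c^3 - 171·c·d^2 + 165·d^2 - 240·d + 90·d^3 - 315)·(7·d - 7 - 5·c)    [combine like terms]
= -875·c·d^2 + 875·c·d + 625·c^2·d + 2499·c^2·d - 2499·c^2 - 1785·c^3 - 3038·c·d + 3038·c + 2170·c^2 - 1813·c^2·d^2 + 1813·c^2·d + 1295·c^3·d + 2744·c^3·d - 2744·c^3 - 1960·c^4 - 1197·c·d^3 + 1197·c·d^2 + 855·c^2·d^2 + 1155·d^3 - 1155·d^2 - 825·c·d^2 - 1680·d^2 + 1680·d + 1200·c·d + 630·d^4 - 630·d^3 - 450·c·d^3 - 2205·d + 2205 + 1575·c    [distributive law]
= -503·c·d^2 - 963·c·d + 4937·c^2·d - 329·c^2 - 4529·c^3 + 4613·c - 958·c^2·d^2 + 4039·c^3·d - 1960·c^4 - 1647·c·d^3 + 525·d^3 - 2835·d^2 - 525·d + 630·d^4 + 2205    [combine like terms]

After combine like terms, the bracketed line is:

(107·c + 56·c^2 - 13·c·d + 15·d - 30·d^2 + 45)·(-3·d + 7·c - 7)·(7·d - 7 - 5·c)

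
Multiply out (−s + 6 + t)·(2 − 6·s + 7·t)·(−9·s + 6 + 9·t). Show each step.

378·s^2 − 336·s − 816·s·t − 54·s^3 + 171·s^2·t − 180·s·t^2 + 72 + 372·t + 438·t^2 + 63·t^3

(−s + 6 + t)·(2 − 6·s + 7·t)·(−9·s + 6 + 9·t)
= (−2·s + 6·s^2 − 7·s·t + 12 − 36·s + 42·t + 2·t − 6·s·t + 7·t^2)·(−9·s + 6 + 9·t)    [distributive law]
= (−38·s + 6·s^2 − 13·s·t + 12 + 44·t + 7·t^2)·(−9·s + 6 + 9·t)    [combine like terms]
= 342·s^2 − 228·s − 342·s·t − 54·s^3 + 36·s^2 + 54·s^2·t + 117·s^2·t − 78·s·t − 117·s·t^2 − 108·s + 72 + 108·t − 396·s·t + 264·t + 396·t^2 − 63·s·t^2 + 42·t^2 + 63·t^3    [distributive law]
= 378·s^2 − 336·s − 816·s·t − 54·s^3 + 171·s^2·t − 180·s·t^2 + 72 + 372·t + 438·t^2 + 63·t^3    [combine like terms]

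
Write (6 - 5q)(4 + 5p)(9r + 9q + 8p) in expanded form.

(6 - 5q)(4 + 5p)(9r + 9q + 8p)
= (24 + 30p - 20q - 25pq)(9r + 9q + 8p)    [distributive law]
= 216r + 216q + 192p + 270pr + 270pq + 240p^2 - 180qr - 180q^2 - 160pq - 225pqr - 225pq^2 - 200p^2q    [distributive law]
= 216r + 216q + 192p + 270pr + 110pq + 240p^2 - 180qr - 180q^2 - 225pqr - 225pq^2 - 200p^2q    [combine like terms]

216r + 216q + 192p + 270pr + 110pq + 240p^2 - 180qr - 180q^2 - 225pqr - 225pq^2 - 200p^2q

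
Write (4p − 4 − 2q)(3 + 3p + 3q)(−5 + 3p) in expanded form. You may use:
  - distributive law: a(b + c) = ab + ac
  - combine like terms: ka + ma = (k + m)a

(4p − 4 − 2q)(3 + 3p + 3q)(−5 + 3p)
= (12p + 12p^2 + 12pq − 12 − 12p − 12q − 6q − 6pq − 6q^2)(−5 + 3p)    [distributive law]
= (12p^2 + 6pq − 12 − 18q − 6q^2)(−5 + 3p)    [combine like terms]
= −60p^2 + 36p^3 − 30pq + 18p^2q + 60 − 36p + 90q − 54pq + 30q^2 − 18pq^2    [distributive law]
= −60p^2 + 36p^3 − 84pq + 18p^2q + 60 − 36p + 90q + 30q^2 − 18pq^2    [combine like terms]

−60p^2 + 36p^3 − 84pq + 18p^2q + 60 − 36p + 90q + 30q^2 − 18pq^2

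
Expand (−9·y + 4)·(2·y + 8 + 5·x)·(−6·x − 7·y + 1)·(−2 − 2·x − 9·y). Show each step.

−3497·x·y^2 − 3276·x^2·y^2 − 4059·x·y^3 − 4122·y^3 − 1134·y^4 + 1732·y^2 + 1726·x·y + 142·x^2·y + 288·y − 540·x^3·y + 280·x + 584·x^2 − 64 + 240·x^3

(−9·y + 4)·(2·y + 8 + 5·x)·(−6·x − 7·y + 1)·(−2 − 2·x − 9·y)
= (−18·y^2 − 72·y − 45·x·y + 8·y + 32 + 20·x)·(−6·x − 7·y + 1)·(−2 − 2·x − 9·y)    [distributive law]
= (−18·y^2 − 64·y − 45·x·y + 32 + 20·x)·(−6·x − 7·y + 1)·(−2 − 2·x − 9·y)    [combine like terms]
= (108·x·y^2 + 126·y^3 − 18·y^2 + 384·x·y + 448·y^2 − 64·y + 270·x^2·y + 315·x·y^2 − 45·x·y − 192·x − 224·y + 32 − 120·x^2 − 140·x·y + 20·x)·(−2 − 2·x − 9·y)    [distributive law]
= (423·x·y^2 + 126·y^3 + 430·y^2 + 199·x·y − 288·y + 270·x^2·y − 172·x + 32 − 120·x^2)·(−2 − 2·x − 9·y)    [combine like terms]
= −846·x·y^2 − 846·x^2·y^2 − 3807·x·y^3 − 252·y^3 − 252·x·y^3 − 1134·y^4 − 860·y^2 − 860·x·y^2 − 3870·y^3 − 398·x·y − 398·x^2·y − 1791·x·y^2 + 576·y + 576·x·y + 2592·y^2 − 540·x^2·y − 540·x^3·y − 2430·x^2·y^2 + 344·x + 344·x^2 + 1548·x·y − 64 − 64·x − 288·y + 240·x^2 + 240·x^3 + 1080·x^2·y    [distributive law]
= −3497·x·y^2 − 3276·x^2·y^2 − 4059·x·y^3 − 4122·y^3 − 1134·y^4 + 1732·y^2 + 1726·x·y + 142·x^2·y + 288·y − 540·x^3·y + 280·x + 584·x^2 − 64 + 240·x^3    [combine like terms]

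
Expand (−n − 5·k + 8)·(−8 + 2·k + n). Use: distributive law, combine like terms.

16·n − 7·k·n − n^2 + 56·k − 10·k^2 − 64

(−n − 5·k + 8)·(−8 + 2·k + n)
= 8·n − 2·k·n − n^2 + 40·k − 10·k^2 − 5·k·n − 64 + 16·k + 8·n    [distributive law]
= 16·n − 7·k·n − n^2 + 56·k − 10·k^2 − 64    [combine like terms]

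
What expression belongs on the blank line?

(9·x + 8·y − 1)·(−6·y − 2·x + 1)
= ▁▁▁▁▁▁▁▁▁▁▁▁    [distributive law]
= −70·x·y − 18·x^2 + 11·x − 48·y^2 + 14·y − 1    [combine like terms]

Applying distributive law to the line above:

−54·x·y − 18·x^2 + 9·x − 48·y^2 − 16·x·y + 8·y + 6·y + 2·x − 1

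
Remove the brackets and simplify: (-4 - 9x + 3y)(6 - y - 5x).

(-4 - 9x + 3y)(6 - y - 5x)
= -24 + 4y + 20x - 54x + 9xy + 45x^2 + 18y - 3y^2 - 15xy    [distributive law]
= -24 + 22y - 34x - 6xy + 45x^2 - 3y^2    [combine like terms]

-24 + 22y - 34x - 6xy + 45x^2 - 3y^2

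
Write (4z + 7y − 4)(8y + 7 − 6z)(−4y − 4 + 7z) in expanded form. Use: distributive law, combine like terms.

(4z + 7y − 4)(8y + 7 − 6z)(−4y − 4 + 7z)
= (32yz + 28z − 24z^2 + 56y^2 + 49y − 42yz − 32y − 28 + 24z)(−4y − 4 + 7z)    [distributive law]
= (−10yz + 52z − 24z^2 + 56y^2 + 17y − 28)(−4y − 4 + 7z)    [combine like terms]
= 40y^2z + 40yz − 70yz^2 − 208yz − 208z + 364z^2 + 96yz^2 + 96z^2 − 168z^3 − 224y^3 − 224y^2 + 392y^2z − 68y^2 − 68y + 119yz + 112y + 112 − 196z    [distributive law]
= 432y^2z − 49yz + 26yz^2 − 404z + 460z^2 − 168z^3 − 224y^3 − 292y^2 + 44y + 112    [combine like terms]

432y^2z − 49yz + 26yz^2 − 404z + 460z^2 − 168z^3 − 224y^3 − 292y^2 + 44y + 112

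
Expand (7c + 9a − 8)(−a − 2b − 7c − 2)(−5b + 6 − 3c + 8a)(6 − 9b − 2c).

2098abc − 2808ab^2c + 1054abc^2 − 460ac − 984ac^2 + 364ac^3 − 2930a^2c + 4995a^2bc + 1066a^2c^2 + 3658b^2c − 630b^3c − 2723b^2c^2 − 3920bc + 6186bc^2 − 1897bc^3 − 2928c^2 + 1722c^3 − 294c^4 + 1032c + 612a^2b + 891a^2b^2 − 804a^2 − 432a^3 + 648a^3b + 144a^3c − 90ab^2 − 810ab^3 − 192ab + 408a − 624b^2 + 720b^3 − 768b + 576

(7c + 9a − 8)(−a − 2b − 7c − 2)(−5b + 6 − 3c + 8a)(6 − 9b − 2c)
= (−7ac − 14bc − 49c^2 − 14c − 9a^2 − 18ab − 63ac − 18a + 8a + 16b + 56c + 16)(−5b + 6 − 3c + 8a)(6 − 9b − 2c)    [distributive law]
= (−70ac − 14bc − 49c^2 + 42c − 9a^2 − 18ab − 10a + 16b + 16)(−5b + 6 − 3c + 8a)(6 − 9b − 2c)    [combine like terms]
= (350abc − 420ac + 210ac^2 − 560a^2c + 70b^2c − 84bc + 42bc^2 − 112abc + 245bc^2 − 294c^2 + 147c^3 − 392ac^2 − 210bc + 252c − 126c^2 + 336ac + 45a^2b − 54a^2 + 27a^2c − 72a^3 + 90ab^2 − 108ab + 54abc − 144a^2b + 50ab − 60a + 30ac − 80a^2 − 80b^2 + 96b − 48bc + 128ab − 80b + 96 − 48c + 128a)(6 − 9b − 2c)    [distributive law]
= (292abc − 54ac − 182ac^2 − 533a^2c + 70b^2c − 342bc + 287bc^2 − 420c^2 + 147c^3 + 204c − 99a^2b − 134a^2 − 72a^3 + 90ab^2 + 70ab + 68a − 80b^2 + 16b + 96)(6 − 9b − 2c)    [combine like terms]
= 1752abc − 2628ab^2c − 584abc^2 − 324ac + 486abc + 108ac^2 − 1092ac^2 + 1638abc^2 + 364ac^3 − 3198a^2c + 4797a^2bc + 1066a^2c^2 + 420b^2c − 630b^3c − 140b^2c^2 − 2052bc + 3078b^2c + 684bc^2 + 1722bc^2 − 2583b^2c^2 − 574bc^3 − 2520c^2 + 3780bc^2 + 840c^3 + 882c^3 − 1323bc^3 − 294c^4 + 1224c − 1836bc − 408c^2 − 594a^2b + 891a^2b^2 + 198a^2bc − 804a^2 + 1206a^2b + 268a^2c − 432a^3 + 648a^3b + 144a^3c + 540ab^2 − 810ab^3 − 180ab^2c + 420ab − 630ab^2 − 140abc + 408a − 612ab − 136ac − 480b^2 + 720b^3 + 160b^2c + 96b − 144b^2 − 32bc + 576 − 864b − 192c    [distributive law]
= 2098abc − 2808ab^2c + 1054abc^2 − 460ac − 984ac^2 + 364ac^3 − 2930a^2c + 4995a^2bc + 1066a^2c^2 + 3658b^2c − 630b^3c − 2723b^2c^2 − 3920bc + 6186bc^2 − 1897bc^3 − 2928c^2 + 1722c^3 − 294c^4 + 1032c + 612a^2b + 891a^2b^2 − 804a^2 − 432a^3 + 648a^3b + 144a^3c − 90ab^2 − 810ab^3 − 192ab + 408a − 624b^2 + 720b^3 − 768b + 576    [combine like terms]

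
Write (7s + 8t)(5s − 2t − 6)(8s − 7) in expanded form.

280s^3 − 581s^2 + 208s^2t − 566st + 294s − 128st^2 + 112t^2 + 336t

(7s + 8t)(5s − 2t − 6)(8s − 7)
= (35s^2 − 14st − 42s + 40st − 16t^2 − 48t)(8s − 7)    [distributive law]
= (35s^2 + 26st − 42s − 16t^2 − 48t)(8s − 7)    [combine like terms]
= 280s^3 − 245s^2 + 208s^2t − 182st − 336s^2 + 294s − 128st^2 + 112t^2 − 384st + 336t    [distributive law]
= 280s^3 − 581s^2 + 208s^2t − 566st + 294s − 128st^2 + 112t^2 + 336t    [combine like terms]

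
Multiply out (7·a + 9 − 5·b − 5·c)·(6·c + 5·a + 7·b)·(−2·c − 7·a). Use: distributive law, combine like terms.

(7·a + 9 − 5·b − 5·c)·(6·c + 5·a + 7·b)·(−2·c − 7·a)
= (42·a·c + 35·a^2 + 49·a·b + 54·c + 45·a + 63·b − 30·b·c − 25·a·b − 35·b^2 − 30·c^2 − 25·a·c − 35·b·c)·(−2·c − 7·a)    [distributive law]
= (17·a·c + 35·a^2 + 24·a·b + 54·c + 45·a + 63·b − 65·b·c − 35·b^2 − 30·c^2)·(−2·c − 7·a)    [combine like terms]
= −34·a·c^2 − 119·a^2·c − 70·a^2·c − 245·a^3 − 48·a·b·c − 168·a^2·b − 108·c^2 − 378·a·c − 90·a·c − 315·a^2 − 126·b·c − 441·a·b + 130·b·c^2 + 455·a·b·c + 70·b^2·c + 245·a·b^2 + 60·c^3 + 210·a·c^2    [distributive law]
= 176·a·c^2 − 189·a^2·c − 245·a^3 + 407·a·b·c − 168·a^2·b − 108·c^2 − 468·a·c − 315·a^2 − 126·b·c − 441·a·b + 130·b·c^2 + 70·b^2·c + 245·a·b^2 + 60·c^3    [combine like terms]

176·a·c^2 − 189·a^2·c − 245·a^3 + 407·a·b·c − 168·a^2·b − 108·c^2 − 468·a·c − 315·a^2 − 126·b·c − 441·a·b + 130·b·c^2 + 70·b^2·c + 245·a·b^2 + 60·c^3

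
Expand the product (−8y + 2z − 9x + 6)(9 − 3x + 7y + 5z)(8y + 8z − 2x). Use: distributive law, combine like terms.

(−8y + 2z − 9x + 6)(9 − 3x + 7y + 5z)(8y + 8z − 2x)
= (−72y + 24xy − 56y^2 − 40yz + 18z − 6xz + 14yz + 10z^2 − 81x + 27x^2 − 63xy − 45xz + 54 − 18x + 42y + 30z)(8y + 8z − 2x)    [distributive law]
= (−30y − 39xy − 56y^2 − 26yz + 48z − 51xz + 10z^2 − 99x + 27x^2 + 54)(8y + 8z − 2x)    [combine like terms]
= −240y^2 − 240yz + 60xy − 312xy^2 − 312xyz + 78x^2y − 448y^3 − 448y^2z + 112xy^2 − 208y^2z − 208yz^2 + 52xyz + 384yz + 384z^2 − 96xz − 408xyz − 408xz^2 + 102x^2z + 80yz^2 + 80z^3 − 20xz^2 − 792xy − 792xz + 198x^2 + 216x^2y + 216x^2z − 54x^3 + 432y + 432z − 108x    [distributive law]
= −240y^2 + 144yz − 732xy − 200xy^2 − 668xyz + 294x^2y − 448y^3 − 656y^2z − 128yz^2 + 384z^2 − 888xz − 428xz^2 + 318x^2z + 80z^3 + 198x^2 − 54x^3 + 432y + 432z − 108x    [combine like terms]

−240y^2 + 144yz − 732xy − 200xy^2 − 668xyz + 294x^2y − 448y^3 − 656y^2z − 128yz^2 + 384z^2 − 888xz − 428xz^2 + 318x^2z + 80z^3 + 198x^2 − 54x^3 + 432y + 432z − 108x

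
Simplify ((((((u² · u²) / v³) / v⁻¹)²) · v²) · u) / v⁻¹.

u⁹v⁻¹

((((((u² · u²) / v³) / v⁻¹)²) · v²) · u) / v⁻¹
= ((((((u² · u²) / v³)²) / ((v⁻¹)²)) · v²) · u) / v⁻¹    [power of a quotient]
= ((((((u² · u²)²) / ((v³)²)) / ((v⁻¹)²)) · v²) · u) / v⁻¹    [power of a quotient]
= (((((((u²)²) · ((u²)²)) / ((v³)²)) / ((v⁻¹)²)) · v²) · u) / v⁻¹    [power of a product]
= (((((u⁴ · ((u²)²)) / ((v³)²)) / ((v⁻¹)²)) · v²) · u) / v⁻¹    [power of a power]
= (((((u⁴ · u⁴) / ((v³)²)) / ((v⁻¹)²)) · v²) · u) / v⁻¹    [power of a power]
= ((((u⁸ / ((v³)²)) / ((v⁻¹)²)) · v²) · u) / v⁻¹    [product of powers]
= ((((u⁸ / v⁶) / ((v⁻¹)²)) · v²) · u) / v⁻¹    [power of a power]
= ((((u⁸ / v⁶) / v⁻²) · v²) · u) / v⁻¹    [power of a power]
= u⁹v⁻¹    [quotient of powers; product of powers]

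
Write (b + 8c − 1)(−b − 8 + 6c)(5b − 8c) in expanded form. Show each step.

(b + 8c − 1)(−b − 8 + 6c)(5b − 8c)
= (−b^2 − 8b + 6bc − 8bc − 64c + 48c^2 + b + 8 − 6c)(5b − 8c)    [distributive law]
= (−b^2 − 7b − 2bc − 70c + 48c^2 + 8)(5b − 8c)    [combine like terms]
= −5b^3 + 8b^2c − 35b^2 + 56bc − 10b^2c + 16bc^2 − 350bc + 560c^2 + 240bc^2 − 384c^3 + 40b − 64c    [distributive law]
= −5b^3 − 2b^2c − 35b^2 − 294bc + 256bc^2 + 560c^2 − 384c^3 + 40b − 64c    [combine like terms]

−5b^3 − 2b^2c − 35b^2 − 294bc + 256bc^2 + 560c^2 − 384c^3 + 40b − 64c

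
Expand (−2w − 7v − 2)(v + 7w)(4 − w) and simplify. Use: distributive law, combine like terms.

(−2w − 7v − 2)(v + 7w)(4 − w)
= (−2vw − 14w^2 − 7v^2 − 49vw − 2v − 14w)(4 − w)    [distributive law]
= (−51vw − 14w^2 − 7v^2 − 2v − 14w)(4 − w)    [combine like terms]
= −204vw + 51vw^2 − 56w^2 + 14w^3 − 28v^2 + 7v^2w − 8v + 2vw − 56w + 14w^2    [distributive law]
= −202vw + 51vw^2 − 42w^2 + 14w^3 − 28v^2 + 7v^2w − 8v − 56w    [combine like terms]

−202vw + 51vw^2 − 42w^2 + 14w^3 − 28v^2 + 7v^2w − 8v − 56w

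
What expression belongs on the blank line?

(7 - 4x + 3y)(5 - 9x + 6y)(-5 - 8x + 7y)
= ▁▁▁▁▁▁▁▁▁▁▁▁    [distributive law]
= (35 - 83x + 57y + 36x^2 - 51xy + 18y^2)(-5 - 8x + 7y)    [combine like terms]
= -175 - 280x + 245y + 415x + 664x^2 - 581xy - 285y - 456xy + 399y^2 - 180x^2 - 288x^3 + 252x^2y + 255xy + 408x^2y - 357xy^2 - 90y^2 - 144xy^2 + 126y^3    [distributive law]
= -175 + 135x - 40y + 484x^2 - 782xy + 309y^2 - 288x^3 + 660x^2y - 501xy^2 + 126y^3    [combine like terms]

After distributive law, the bracketed line is:

(35 - 63x + 42y - 20x + 36x^2 - 24xy + 15y - 27xy + 18y^2)(-5 - 8x + 7y)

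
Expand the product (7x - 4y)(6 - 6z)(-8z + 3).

-462xz + 126x + 336xz^2 + 264yz - 72y - 192yz^2

(7x - 4y)(6 - 6z)(-8z + 3)
= (42x - 42xz - 24y + 24yz)(-8z + 3)    [distributive law]
= -336xz + 126x + 336xz^2 - 126xz + 192yz - 72y - 192yz^2 + 72yz    [distributive law]
= -462xz + 126x + 336xz^2 + 264yz - 72y - 192yz^2    [combine like terms]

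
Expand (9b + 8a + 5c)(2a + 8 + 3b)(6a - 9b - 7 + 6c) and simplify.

108a^2b - 216ab^2 - 438ab + 252abc - 837b^2 - 504b - 33bc - 243b^3 + 27b^2c + 96a^3 + 272a^2 + 156a^2c - 448a + 554ac + 60ac^2 - 280c + 240c^2 + 90bc^2

(9b + 8a + 5c)(2a + 8 + 3b)(6a - 9b - 7 + 6c)
= (18ab + 72b + 27b^2 + 16a^2 + 64a + 24ab + 10ac + 40c + 15bc)(6a - 9b - 7 + 6c)    [distributive law]
= (42ab + 72b + 27b^2 + 16a^2 + 64a + 10ac + 40c + 15bc)(6a - 9b - 7 + 6c)    [combine like terms]
= 252a^2b - 378ab^2 - 294ab + 252abc + 432ab - 648b^2 - 504b + 432bc + 162ab^2 - 243b^3 - 189b^2 + 162b^2c + 96a^3 - 144a^2b - 112a^2 + 96a^2c + 384a^2 - 576ab - 448a + 384ac + 60a^2c - 90abc - 70ac + 60ac^2 + 240ac - 360bc - 280c + 240c^2 + 90abc - 135b^2c - 105bc + 90bc^2    [distributive law]
= 108a^2b - 216ab^2 - 438ab + 252abc - 837b^2 - 504b - 33bc - 243b^3 + 27b^2c + 96a^3 + 272a^2 + 156a^2c - 448a + 554ac + 60ac^2 - 280c + 240c^2 + 90bc^2    [combine like terms]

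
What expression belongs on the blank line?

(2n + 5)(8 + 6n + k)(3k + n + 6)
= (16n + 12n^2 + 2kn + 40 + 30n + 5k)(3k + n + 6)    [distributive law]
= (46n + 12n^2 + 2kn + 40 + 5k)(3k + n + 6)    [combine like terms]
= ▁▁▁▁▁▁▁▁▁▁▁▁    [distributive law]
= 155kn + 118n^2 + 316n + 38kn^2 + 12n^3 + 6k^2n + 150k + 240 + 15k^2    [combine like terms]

Applying distributive law to the line above:

138kn + 46n^2 + 276n + 36kn^2 + 12n^3 + 72n^2 + 6k^2n + 2kn^2 + 12kn + 120k + 40n + 240 + 15k^2 + 5kn + 30k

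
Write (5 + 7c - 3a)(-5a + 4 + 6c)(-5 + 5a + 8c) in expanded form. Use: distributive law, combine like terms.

285a - 260a² + 259ac - 100 - 130c + 254c² - 145a²c - 214ac² + 336c³ + 75a³

(5 + 7c - 3a)(-5a + 4 + 6c)(-5 + 5a + 8c)
= (-25a + 20 + 30c - 35ac + 28c + 42c² + 15a² - 12a - 18ac)(-5 + 5a + 8c)    [distributive law]
= (-37a + 20 + 58c - 53ac + 42c² + 15a²)(-5 + 5a + 8c)    [combine like terms]
= 185a - 185a² - 296ac - 100 + 100a + 160c - 290c + 290ac + 464c² + 265ac - 265a²c - 424ac² - 210c² + 210ac² + 336c³ - 75a² + 75a³ + 120a²c    [distributive law]
= 285a - 260a² + 259ac - 100 - 130c + 254c² - 145a²c - 214ac² + 336c³ + 75a³    [combine like terms]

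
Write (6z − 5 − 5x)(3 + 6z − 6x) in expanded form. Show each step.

−12z + 36z² − 66xz − 15 + 15x + 30x²

(6z − 5 − 5x)(3 + 6z − 6x)
= 18z + 36z² − 36xz − 15 − 30z + 30x − 15x − 30xz + 30x²    [distributive law]
= −12z + 36z² − 66xz − 15 + 15x + 30x²    [combine like terms]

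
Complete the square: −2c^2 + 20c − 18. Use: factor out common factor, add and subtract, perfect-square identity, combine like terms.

−2(c − 5)^2 + 32

−2c^2 + 20c − 18
= −2(c^2 − 10c) − 18    [factor out -2 from the c-terms]
= −2(c^2 − 10c + 25 − 25) − 18    [add and subtract 25 inside the bracket]
= −2(c − 5)^2 + 50 − 18    [perfect-square identity]
= −2(c − 5)^2 + 32    [combine constants]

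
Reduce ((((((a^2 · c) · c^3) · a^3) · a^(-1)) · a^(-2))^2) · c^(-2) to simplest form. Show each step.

a^4·c^6

((((((a^2 · c) · c^3) · a^3) · a^(-1)) · a^(-2))^2) · c^(-2)
= ((((((a^2 · c) · c^3) · a^3) · a^(-1))^2) · ((a^(-2))^2)) · c^(-2)    [power of a product]
= ((((((a^2 · c) · c^3) · a^3)^2) · ((a^(-1))^2)) · ((a^(-2))^2)) · c^(-2)    [power of a product]
= ((((((a^2 · c) · c^3)^2) · ((a^3)^2)) · ((a^(-1))^2)) · ((a^(-2))^2)) · c^(-2)    [power of a product]
= ((((((a^2 · c)^2) · ((c^3)^2)) · ((a^3)^2)) · ((a^(-1))^2)) · ((a^(-2))^2)) · c^(-2)    [power of a product]
= (((((((a^2)^2) · (c^2)) · ((c^3)^2)) · ((a^3)^2)) · ((a^(-1))^2)) · ((a^(-2))^2)) · c^(-2)    [power of a product]
= (((((a^4 · (c^2)) · ((c^3)^2)) · ((a^3)^2)) · ((a^(-1))^2)) · ((a^(-2))^2)) · c^(-2)    [power of a power]
= (((((a^4 · c^2) · c^6) · ((a^3)^2)) · ((a^(-1))^2)) · ((a^(-2))^2)) · c^(-2)    [power of a power]
= (((((a^4 · c^2) · c^6) · a^6) · ((a^(-1))^2)) · ((a^(-2))^2)) · c^(-2)    [power of a power]
= (((((a^4 · c^2) · c^6) · a^6) · a^(-2)) · ((a^(-2))^2)) · c^(-2)    [power of a power]
= (((((a^4 · c^2) · c^6) · a^6) · a^(-2)) · a^(-4)) · c^(-2)    [power of a power]
= a^4·c^6    [product of powers]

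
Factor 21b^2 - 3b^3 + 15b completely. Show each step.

3b(7b - b^2 + 5)

21b^2 - 3b^3 + 15b
= 3(7b^2 - b^3 + 5b)    [factor out 3]
= 3b(7b - b^2 + 5)    [factor out b]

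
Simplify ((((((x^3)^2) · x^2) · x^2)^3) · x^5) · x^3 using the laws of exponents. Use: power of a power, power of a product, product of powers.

((((((x^3)^2) · x^2) · x^2)^3) · x^5) · x^3
= ((((((x^3)^2) · x^2)^3) · ((x^2)^3)) · x^5) · x^3    [power of a product]
= ((((((x^3)^2)^3) · ((x^2)^3)) · ((x^2)^3)) · x^5) · x^3    [power of a product]
= (((((x^3)^6) · ((x^2)^3)) · ((x^2)^3)) · x^5) · x^3    [power of a power]
= ((((x^18) · ((x^2)^3)) · ((x^2)^3)) · x^5) · x^3    [power of a power]
= (((x^18 · x^6) · ((x^2)^3)) · x^5) · x^3    [power of a power]
= ((x^24 · ((x^2)^3)) · x^5) · x^3    [product of powers]
= ((x^24 · x^6) · x^5) · x^3    [power of a power]
= (x^30 · x^5) · x^3    [product of powers]
= x^35 · x^3    [product of powers]
= x^38    [product of powers]

x^38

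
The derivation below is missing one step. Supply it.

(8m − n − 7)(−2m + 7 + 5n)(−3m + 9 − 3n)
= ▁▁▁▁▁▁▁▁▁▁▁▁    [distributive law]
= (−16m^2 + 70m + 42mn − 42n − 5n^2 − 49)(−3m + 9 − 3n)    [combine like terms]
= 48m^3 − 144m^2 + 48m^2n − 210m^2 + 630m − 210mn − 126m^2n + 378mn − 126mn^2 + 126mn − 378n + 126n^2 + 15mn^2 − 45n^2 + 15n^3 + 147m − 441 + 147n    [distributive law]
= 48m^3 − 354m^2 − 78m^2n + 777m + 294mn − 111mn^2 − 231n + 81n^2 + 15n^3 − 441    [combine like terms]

By distributive law:

(−16m^2 + 56m + 40mn + 2mn − 7n − 5n^2 + 14m − 49 − 35n)(−3m + 9 − 3n)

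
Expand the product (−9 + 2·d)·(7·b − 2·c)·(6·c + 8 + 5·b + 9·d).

−288·b·c − 504·b − 315·b^2 − 455·b·d + 108·c^2 + 144·c + 130·c·d + 64·b·c·d + 70·b^2·d + 126·b·d^2 − 24·c^2·d − 36·c·d^2

(−9 + 2·d)·(7·b − 2·c)·(6·c + 8 + 5·b + 9·d)
= (−63·b + 18·c + 14·b·d − 4·c·d)·(6·c + 8 + 5·b + 9·d)    [distributive law]
= −378·b·c − 504·b − 315·b^2 − 567·b·d + 108·c^2 + 144·c + 90·b·c + 162·c·d + 84·b·c·d + 112·b·d + 70·b^2·d + 126·b·d^2 − 24·c^2·d − 32·c·d − 20·b·c·d − 36·c·d^2    [distributive law]
= −288·b·c − 504·b − 315·b^2 − 455·b·d + 108·c^2 + 144·c + 130·c·d + 64·b·c·d + 70·b^2·d + 126·b·d^2 − 24·c^2·d − 36·c·d^2    [combine like terms]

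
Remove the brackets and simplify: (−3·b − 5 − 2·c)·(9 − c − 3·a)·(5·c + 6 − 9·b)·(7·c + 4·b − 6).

(−3·b − 5 − 2·c)·(9 − c − 3·a)·(5·c + 6 − 9·b)·(7·c + 4·b − 6)
= (−27·b + 3·b·c + 9·a·b − 45 + 5·c + 15·a − 18·c + 2·c^2 + 6·a·c)·(5·c + 6 − 9·b)·(7·c + 4·b − 6)    [distributive law]
= (−27·b + 3·b·c + 9·a·b − 45 − 13·c + 15·a + 2·c^2 + 6·a·c)·(5·c + 6 − 9·b)·(7·c + 4·b − 6)    [combine like terms]
= (−135·b·c − 162·b + 243·b^2 + 15·b·c^2 + 18·b·c − 27·b^2·c + 45·a·b·c + 54·a·b − 81·a·b^2 − 225·c − 270 + 405·b − 65·c^2 − 78·c + 117·b·c + 75·a·c + 90·a − 135·a·b + 10·c^3 + 12·c^2 − 18·b·c^2 + 30·a·c^2 + 36·a·c − 54·a·b·c)·(7·c + 4·b − 6)    [distributive law]
= (243·b + 243·b^2 − 3·b·c^2 − 27·b^2·c − 9·a·b·c − 81·a·b − 81·a·b^2 − 303·c − 270 − 53·c^2 + 111·a·c + 90·a + 10·c^3 + 30·a·c^2)·(7·c + 4·b − 6)    [combine like terms]
= 1701·b·c + 972·b^2 − 1458·b + 1701·b^2·c + 972·b^3 − 1458·b^2 − 21·b·c^3 − 12·b^2·c^2 + 18·b·c^2 − 189·b^2·c^2 − 108·b^3·c + 162·b^2·c − 63·a·b·c^2 − 36·a·b^2·c + 54·a·b·c − 567·a·b·c − 324·a·b^2 + 486·a·b − 567·a·b^2·c − 324·a·b^3 + 486·a·b^2 − 2121·c^2 − 1212·b·c + 1818·c − 1890·c − 1080·b + 1620 − 371·c^3 − 212·b·c^2 + 318·c^2 + 777·a·c^2 + 444·a·b·c − 666·a·c + 630·a·c + 360·a·b − 540·a + 70·c^4 + 40·b·c^3 − 60·c^3 + 210·a·c^3 + 120·a·b·c^2 − 180·a·c^2    [distributive law]
= 489·b·c − 486·b^2 − 2538·b + 1863·b^2·c + 972·b^3 + 19·b·c^3 − 201·b^2·c^2 − 194·b·c^2 − 108·b^3·c + 57·a·b·c^2 − 603·a·b^2·c − 69·a·b·c + 162·a·b^2 + 846·a·b − 324·a·b^3 − 1803·c^2 − 72·c + 1620 − 431·c^3 + 597·a·c^2 − 36·a·c − 540·a + 70·c^4 + 210·a·c^3    [combine like terms]

489·b·c − 486·b^2 − 2538·b + 1863·b^2·c + 972·b^3 + 19·b·c^3 − 201·b^2·c^2 − 194·b·c^2 − 108·b^3·c + 57·a·b·c^2 − 603·a·b^2·c − 69·a·b·c + 162·a·b^2 + 846·a·b − 324·a·b^3 − 1803·c^2 − 72·c + 1620 − 431·c^3 + 597·a·c^2 − 36·a·c − 540·a + 70·c^4 + 210·a·c^3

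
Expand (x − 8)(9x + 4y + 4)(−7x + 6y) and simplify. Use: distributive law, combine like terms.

−63x^3 + 26x^2y + 24xy^2 + 476x^2 − 184xy − 192y^2 + 224x − 192y

(x − 8)(9x + 4y + 4)(−7x + 6y)
= (9x^2 + 4xy + 4x − 72x − 32y − 32)(−7x + 6y)    [distributive law]
= (9x^2 + 4xy − 68x − 32y − 32)(−7x + 6y)    [combine like terms]
= −63x^3 + 54x^2y − 28x^2y + 24xy^2 + 476x^2 − 408xy + 224xy − 192y^2 + 224x − 192y    [distributive law]
= −63x^3 + 26x^2y + 24xy^2 + 476x^2 − 184xy − 192y^2 + 224x − 192y    [combine like terms]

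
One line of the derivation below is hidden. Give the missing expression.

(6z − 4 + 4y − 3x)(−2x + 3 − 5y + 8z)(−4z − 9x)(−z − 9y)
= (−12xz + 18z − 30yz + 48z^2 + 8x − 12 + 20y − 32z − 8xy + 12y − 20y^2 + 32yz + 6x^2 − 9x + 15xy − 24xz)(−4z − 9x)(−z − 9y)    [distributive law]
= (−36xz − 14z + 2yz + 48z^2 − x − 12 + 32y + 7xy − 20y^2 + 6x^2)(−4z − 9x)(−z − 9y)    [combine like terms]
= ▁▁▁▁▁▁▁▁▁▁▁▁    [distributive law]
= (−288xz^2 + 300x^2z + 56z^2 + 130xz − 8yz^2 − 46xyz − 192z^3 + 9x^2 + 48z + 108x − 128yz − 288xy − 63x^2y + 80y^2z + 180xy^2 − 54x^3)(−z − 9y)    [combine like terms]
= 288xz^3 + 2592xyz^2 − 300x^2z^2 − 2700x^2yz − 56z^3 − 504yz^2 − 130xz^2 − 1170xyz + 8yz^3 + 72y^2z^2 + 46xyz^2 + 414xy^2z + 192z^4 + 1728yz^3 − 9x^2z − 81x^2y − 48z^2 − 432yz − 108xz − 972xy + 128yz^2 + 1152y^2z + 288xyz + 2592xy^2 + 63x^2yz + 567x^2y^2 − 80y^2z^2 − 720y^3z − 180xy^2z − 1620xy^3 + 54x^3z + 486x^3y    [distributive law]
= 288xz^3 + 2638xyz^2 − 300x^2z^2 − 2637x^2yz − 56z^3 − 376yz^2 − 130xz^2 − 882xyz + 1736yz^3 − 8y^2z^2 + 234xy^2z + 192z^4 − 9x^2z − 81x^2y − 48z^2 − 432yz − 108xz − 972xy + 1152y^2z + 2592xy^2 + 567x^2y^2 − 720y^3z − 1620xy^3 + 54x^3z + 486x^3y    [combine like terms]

By distributive law:

(144xz^2 + 324x^2z + 56z^2 + 126xz − 8yz^2 − 18xyz − 192z^3 − 432xz^2 + 4xz + 9x^2 + 48z + 108x − 128yz − 288xy − 28xyz − 63x^2y + 80y^2z + 180xy^2 − 24x^2z − 54x^3)(−z − 9y)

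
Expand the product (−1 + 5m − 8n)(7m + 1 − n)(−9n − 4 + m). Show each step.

(−1 + 5m − 8n)(7m + 1 − n)(−9n − 4 + m)
= (−7m − 1 + n + 35m^2 + 5m − 5mn − 56mn − 8n + 8n^2)(−9n − 4 + m)    [distributive law]
= (−2m − 1 − 7n + 35m^2 − 61mn + 8n^2)(−9n − 4 + m)    [combine like terms]
= 18mn + 8m − 2m^2 + 9n + 4 − m + 63n^2 + 28n − 7mn − 315m^2n − 140m^2 + 35m^3 + 549mn^2 + 244mn − 61m^2n − 72n^3 − 32n^2 + 8mn^2    [distributive law]
= 255mn + 7m − 142m^2 + 37n + 4 + 31n^2 − 376m^2n + 35m^3 + 557mn^2 − 72n^3    [combine like terms]

255mn + 7m − 142m^2 + 37n + 4 + 31n^2 − 376m^2n + 35m^3 + 557mn^2 − 72n^3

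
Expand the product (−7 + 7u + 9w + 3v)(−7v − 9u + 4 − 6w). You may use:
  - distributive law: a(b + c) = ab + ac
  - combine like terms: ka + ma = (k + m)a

61v + 91u − 28 + 78w − 76uv − 63u^2 − 123uw − 81vw − 54w^2 − 21v^2

(−7 + 7u + 9w + 3v)(−7v − 9u + 4 − 6w)
= 49v + 63u − 28 + 42w − 49uv − 63u^2 + 28u − 42uw − 63vw − 81uw + 36w − 54w^2 − 21v^2 − 27uv + 12v − 18vw    [distributive law]
= 61v + 91u − 28 + 78w − 76uv − 63u^2 − 123uw − 81vw − 54w^2 − 21v^2    [combine like terms]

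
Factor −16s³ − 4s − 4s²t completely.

−16s³ − 4s − 4s²t
= 4(−4s³ − s − s²t)    [factor out 4]
= 4s(−4s² − 1 − st)    [factor out s]

4s(−4s² − 1 − st)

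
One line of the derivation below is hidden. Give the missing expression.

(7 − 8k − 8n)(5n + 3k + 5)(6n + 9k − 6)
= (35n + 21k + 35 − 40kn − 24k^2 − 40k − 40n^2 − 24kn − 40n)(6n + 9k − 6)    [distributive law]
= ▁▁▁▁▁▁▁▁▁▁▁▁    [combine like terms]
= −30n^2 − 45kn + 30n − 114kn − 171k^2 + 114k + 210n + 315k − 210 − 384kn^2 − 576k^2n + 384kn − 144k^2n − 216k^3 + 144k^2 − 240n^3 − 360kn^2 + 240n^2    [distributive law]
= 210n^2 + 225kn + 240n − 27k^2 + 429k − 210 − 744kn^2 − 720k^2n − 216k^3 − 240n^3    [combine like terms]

By combine like terms:

(−5n − 19k + 35 − 64kn − 24k^2 − 40n^2)(6n + 9k − 6)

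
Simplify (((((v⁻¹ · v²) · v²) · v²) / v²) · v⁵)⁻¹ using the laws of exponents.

v⁻⁸

(((((v⁻¹ · v²) · v²) · v²) / v²) · v⁵)⁻¹
= (((((v⁻¹ · v²) · v²) · v²) / v²)⁻¹) · ((v⁵)⁻¹)    [power of a product]
= (((((v⁻¹ · v²) · v²) · v²)⁻¹) / ((v²)⁻¹)) · ((v⁵)⁻¹)    [power of a quotient]
= (((((v⁻¹ · v²) · v²)⁻¹) · ((v²)⁻¹)) / ((v²)⁻¹)) · ((v⁵)⁻¹)    [power of a product]
= (((((v⁻¹ · v²)⁻¹) · ((v²)⁻¹)) · ((v²)⁻¹)) / ((v²)⁻¹)) · ((v⁵)⁻¹)    [power of a product]
= ((((((v⁻¹)⁻¹) · ((v²)⁻¹)) · ((v²)⁻¹)) · ((v²)⁻¹)) / ((v²)⁻¹)) · ((v⁵)⁻¹)    [power of a product]
= ((((v · ((v²)⁻¹)) · ((v²)⁻¹)) · ((v²)⁻¹)) / ((v²)⁻¹)) · ((v⁵)⁻¹)    [power of a power]
= ((((v · v⁻²) · ((v²)⁻¹)) · ((v²)⁻¹)) / ((v²)⁻¹)) · ((v⁵)⁻¹)    [power of a power]
= (((v⁻¹ · ((v²)⁻¹)) · ((v²)⁻¹)) / ((v²)⁻¹)) · ((v⁵)⁻¹)    [product of powers]
= (((v⁻¹ · v⁻²) · ((v²)⁻¹)) / ((v²)⁻¹)) · ((v⁵)⁻¹)    [power of a power]
= ((v⁻³ · ((v²)⁻¹)) / ((v²)⁻¹)) · ((v⁵)⁻¹)    [product of powers]
= ((v⁻³ · v⁻²) / ((v²)⁻¹)) · ((v⁵)⁻¹)    [power of a power]
= (v⁻⁵ / ((v²)⁻¹)) · ((v⁵)⁻¹)    [product of powers]
= (v⁻⁵ / v⁻²) · ((v⁵)⁻¹)    [power of a power]
= v⁻³ · ((v⁵)⁻¹)    [quotient of powers]
= v⁻³ · v⁻⁵    [power of a power]
= v⁻⁸    [product of powers]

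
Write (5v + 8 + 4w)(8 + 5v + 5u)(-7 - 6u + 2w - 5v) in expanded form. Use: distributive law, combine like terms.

(5v + 8 + 4w)(8 + 5v + 5u)(-7 - 6u + 2w - 5v)
= (40v + 25v² + 25uv + 64 + 40v + 40u + 32w + 20vw + 20uw)(-7 - 6u + 2w - 5v)    [distributive law]
= (80v + 25v² + 25uv + 64 + 40u + 32w + 20vw + 20uw)(-7 - 6u + 2w - 5v)    [combine like terms]
= -560v - 480uv + 160vw - 400v² - 175v² - 150uv² + 50v²w - 125v³ - 175uv - 150u²v + 50uvw - 125uv² - 448 - 384u + 128w - 320v - 280u - 240u² + 80uw - 200uv - 224w - 192uw + 64w² - 160vw - 140vw - 120uvw + 40vw² - 100v²w - 140uw - 120u²w + 40uw² - 100uvw    [distributive law]
= -880v - 855uv - 140vw - 575v² - 275uv² - 50v²w - 125v³ - 150u²v - 170uvw - 448 - 664u - 96w - 240u² - 252uw + 64w² + 40vw² - 120u²w + 40uw²    [combine like terms]

-880v - 855uv - 140vw - 575v² - 275uv² - 50v²w - 125v³ - 150u²v - 170uvw - 448 - 664u - 96w - 240u² - 252uw + 64w² + 40vw² - 120u²w + 40uw²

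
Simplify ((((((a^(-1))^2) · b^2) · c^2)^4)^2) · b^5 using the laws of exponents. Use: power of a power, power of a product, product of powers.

((((((a^(-1))^2) · b^2) · c^2)^4)^2) · b^5
= (((((a^(-1))^2) · b^2) · c^2)^8) · b^5    [power of a power]
= (((((a^(-1))^2) · b^2)^8) · ((c^2)^8)) · b^5    [power of a product]
= (((((a^(-1))^2)^8) · ((b^2)^8)) · ((c^2)^8)) · b^5    [power of a product]
= ((((a^(-1))^16) · ((b^2)^8)) · ((c^2)^8)) · b^5    [power of a power]
= ((a^(-16) · ((b^2)^8)) · ((c^2)^8)) · b^5    [power of a power]
= ((a^(-16) · b^16) · ((c^2)^8)) · b^5    [power of a power]
= ((a^(-16) · b^16) · c^16) · b^5    [power of a power]
= a^(-16)b^21c^16    [product of powers]

a^(-16)b^21c^16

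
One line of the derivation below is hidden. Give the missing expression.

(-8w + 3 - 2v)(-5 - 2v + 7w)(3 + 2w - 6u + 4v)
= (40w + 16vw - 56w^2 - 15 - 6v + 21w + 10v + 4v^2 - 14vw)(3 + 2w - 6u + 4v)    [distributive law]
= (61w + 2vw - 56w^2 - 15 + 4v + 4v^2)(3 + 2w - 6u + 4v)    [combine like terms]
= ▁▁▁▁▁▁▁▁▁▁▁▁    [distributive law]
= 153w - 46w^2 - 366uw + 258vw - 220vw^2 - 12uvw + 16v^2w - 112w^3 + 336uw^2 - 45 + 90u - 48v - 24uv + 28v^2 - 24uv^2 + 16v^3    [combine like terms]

Applying distributive law to the line above:

183w + 122w^2 - 366uw + 244vw + 6vw + 4vw^2 - 12uvw + 8v^2w - 168w^2 - 112w^3 + 336uw^2 - 224vw^2 - 45 - 30w + 90u - 60v + 12v + 8vw - 24uv + 16v^2 + 12v^2 + 8v^2w - 24uv^2 + 16v^3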